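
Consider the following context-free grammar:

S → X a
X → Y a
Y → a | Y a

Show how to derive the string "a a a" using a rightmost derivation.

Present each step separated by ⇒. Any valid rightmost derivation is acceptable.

S ⇒ X a ⇒ Y a a ⇒ a a a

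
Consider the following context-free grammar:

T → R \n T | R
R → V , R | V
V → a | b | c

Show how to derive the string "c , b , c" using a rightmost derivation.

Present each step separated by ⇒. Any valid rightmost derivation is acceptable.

T ⇒ R ⇒ V , R ⇒ V , V , R ⇒ V , V , V ⇒ V , V , c ⇒ V , b , c ⇒ c , b , c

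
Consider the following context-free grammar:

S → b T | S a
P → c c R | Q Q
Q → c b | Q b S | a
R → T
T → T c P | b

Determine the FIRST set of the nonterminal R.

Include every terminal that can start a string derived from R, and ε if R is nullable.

We compute FIRST(R) using the standard algorithm.
FIRST(P) = {a, c}
FIRST(Q) = {a, c}
FIRST(R) = {b}
FIRST(S) = {b}
FIRST(T) = {b}
Therefore, FIRST(R) = {b}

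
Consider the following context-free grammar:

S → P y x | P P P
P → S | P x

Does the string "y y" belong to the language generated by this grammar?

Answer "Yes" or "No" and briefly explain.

No - no valid derivation exists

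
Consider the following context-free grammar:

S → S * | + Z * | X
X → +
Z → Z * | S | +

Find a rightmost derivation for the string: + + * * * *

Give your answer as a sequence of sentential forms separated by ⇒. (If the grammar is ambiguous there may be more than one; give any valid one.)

S ⇒ S * ⇒ S * * ⇒ S * * * ⇒ + Z * * * * ⇒ + + * * * *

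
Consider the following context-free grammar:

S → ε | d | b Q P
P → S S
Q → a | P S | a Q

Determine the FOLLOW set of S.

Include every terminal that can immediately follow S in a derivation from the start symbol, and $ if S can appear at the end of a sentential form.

We compute FOLLOW(S) using the standard algorithm.
FOLLOW(S) starts with {$}.
FIRST(P) = {b, d, ε}
FIRST(Q) = {a, b, d, ε}
FIRST(S) = {b, d, ε}
FOLLOW(P) = {$, b, d}
FOLLOW(Q) = {$, b, d}
FOLLOW(S) = {$, b, d}
Therefore, FOLLOW(S) = {$, b, d}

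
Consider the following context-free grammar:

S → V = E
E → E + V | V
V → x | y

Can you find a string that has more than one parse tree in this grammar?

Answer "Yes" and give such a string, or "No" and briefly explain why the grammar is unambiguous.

No - the grammar is unambiguous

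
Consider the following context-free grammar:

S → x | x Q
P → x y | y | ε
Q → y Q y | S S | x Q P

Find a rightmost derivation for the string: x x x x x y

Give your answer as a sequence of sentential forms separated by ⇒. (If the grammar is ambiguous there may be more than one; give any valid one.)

S ⇒ x Q ⇒ x x Q P ⇒ x x Q x y ⇒ x x S S x y ⇒ x x S x x y ⇒ x x x x x y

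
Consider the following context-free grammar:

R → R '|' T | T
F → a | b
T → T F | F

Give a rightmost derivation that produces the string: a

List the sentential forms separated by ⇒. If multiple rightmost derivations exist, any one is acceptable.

R ⇒ T ⇒ F ⇒ a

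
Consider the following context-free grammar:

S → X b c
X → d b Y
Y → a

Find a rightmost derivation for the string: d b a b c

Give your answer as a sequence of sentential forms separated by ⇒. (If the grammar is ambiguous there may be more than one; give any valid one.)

S ⇒ X b c ⇒ d b Y b c ⇒ d b a b c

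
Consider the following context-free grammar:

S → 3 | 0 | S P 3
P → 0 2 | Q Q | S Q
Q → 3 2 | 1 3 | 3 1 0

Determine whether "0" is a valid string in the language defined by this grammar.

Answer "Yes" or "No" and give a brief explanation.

Yes - a valid derivation exists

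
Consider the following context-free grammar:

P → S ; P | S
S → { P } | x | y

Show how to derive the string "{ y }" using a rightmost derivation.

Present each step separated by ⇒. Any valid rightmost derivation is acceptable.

P ⇒ S ⇒ { P } ⇒ { S } ⇒ { y }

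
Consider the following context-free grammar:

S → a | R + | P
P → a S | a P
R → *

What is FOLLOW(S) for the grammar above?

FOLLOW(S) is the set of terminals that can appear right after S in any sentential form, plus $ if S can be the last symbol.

We compute FOLLOW(S) using the standard algorithm.
FOLLOW(S) starts with {$}.
FIRST(P) = {a}
FIRST(R) = {*}
FIRST(S) = {*, a}
FOLLOW(P) = {$}
FOLLOW(R) = {+}
FOLLOW(S) = {$}
Therefore, FOLLOW(S) = {$}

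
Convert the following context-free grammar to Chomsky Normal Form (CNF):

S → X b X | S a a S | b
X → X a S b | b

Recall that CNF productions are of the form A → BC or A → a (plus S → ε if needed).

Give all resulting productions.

TB → b; TA → a; S → b; X → b; S → X X0; X0 → TB X; S → S X1; X1 → TA X2; X2 → TA S; X → X X3; X3 → TA X4; X4 → S TB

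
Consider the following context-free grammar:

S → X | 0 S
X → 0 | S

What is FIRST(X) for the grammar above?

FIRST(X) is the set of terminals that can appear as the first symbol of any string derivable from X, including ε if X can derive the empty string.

We compute FIRST(X) using the standard algorithm.
FIRST(S) = {0}
FIRST(X) = {0}
Therefore, FIRST(X) = {0}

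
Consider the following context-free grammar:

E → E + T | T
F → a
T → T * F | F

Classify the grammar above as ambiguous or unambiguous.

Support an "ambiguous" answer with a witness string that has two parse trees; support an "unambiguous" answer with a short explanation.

Unambiguous - every string in the language has a unique parse tree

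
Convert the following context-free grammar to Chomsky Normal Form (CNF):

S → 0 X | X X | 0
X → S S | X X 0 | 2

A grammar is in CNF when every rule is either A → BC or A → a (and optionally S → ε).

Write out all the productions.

T0 → 0; S → 0; X → 2; S → T0 X; S → X X; X → S S; X → X X0; X0 → X T0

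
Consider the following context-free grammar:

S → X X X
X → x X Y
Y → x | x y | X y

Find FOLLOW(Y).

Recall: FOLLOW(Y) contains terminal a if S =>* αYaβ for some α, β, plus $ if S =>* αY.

We compute FOLLOW(Y) using the standard algorithm.
FOLLOW(S) starts with {$}.
FIRST(S) = {x}
FIRST(X) = {x}
FIRST(Y) = {x}
FOLLOW(S) = {$}
FOLLOW(X) = {$, x, y}
FOLLOW(Y) = {$, x, y}
Therefore, FOLLOW(Y) = {$, x, y}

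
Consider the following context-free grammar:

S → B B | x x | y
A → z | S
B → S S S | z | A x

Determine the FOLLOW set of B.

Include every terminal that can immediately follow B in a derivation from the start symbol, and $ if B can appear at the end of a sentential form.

We compute FOLLOW(B) using the standard algorithm.
FOLLOW(S) starts with {$}.
FIRST(A) = {x, y, z}
FIRST(B) = {x, y, z}
FIRST(S) = {x, y, z}
FOLLOW(A) = {x}
FOLLOW(B) = {$, x, y, z}
FOLLOW(S) = {$, x, y, z}
Therefore, FOLLOW(B) = {$, x, y, z}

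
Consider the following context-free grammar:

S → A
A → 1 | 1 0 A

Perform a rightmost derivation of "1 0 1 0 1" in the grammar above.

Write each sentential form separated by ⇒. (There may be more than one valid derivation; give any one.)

S ⇒ A ⇒ 1 0 A ⇒ 1 0 1 0 A ⇒ 1 0 1 0 1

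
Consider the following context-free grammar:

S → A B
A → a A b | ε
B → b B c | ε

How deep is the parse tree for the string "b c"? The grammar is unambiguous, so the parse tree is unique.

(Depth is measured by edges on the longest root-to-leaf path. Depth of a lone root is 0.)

3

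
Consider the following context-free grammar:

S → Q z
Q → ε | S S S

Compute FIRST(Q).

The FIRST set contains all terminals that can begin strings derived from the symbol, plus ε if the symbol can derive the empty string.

We compute FIRST(Q) using the standard algorithm.
FIRST(Q) = {z, ε}
FIRST(S) = {z}
Therefore, FIRST(Q) = {z, ε}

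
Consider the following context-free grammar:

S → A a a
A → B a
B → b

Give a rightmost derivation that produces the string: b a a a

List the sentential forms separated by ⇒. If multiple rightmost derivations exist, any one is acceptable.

S ⇒ A a a ⇒ B a a a ⇒ b a a a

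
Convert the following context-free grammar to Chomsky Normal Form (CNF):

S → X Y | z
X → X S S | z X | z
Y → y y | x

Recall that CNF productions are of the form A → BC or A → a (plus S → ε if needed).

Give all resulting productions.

S → z; TZ → z; X → z; TY → y; Y → x; S → X Y; X → X X0; X0 → S S; X → TZ X; Y → TY TY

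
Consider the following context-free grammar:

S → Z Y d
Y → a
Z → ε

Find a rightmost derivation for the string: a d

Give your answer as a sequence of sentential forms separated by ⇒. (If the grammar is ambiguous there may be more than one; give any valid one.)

S ⇒ Z Y d ⇒ Z a d ⇒ a d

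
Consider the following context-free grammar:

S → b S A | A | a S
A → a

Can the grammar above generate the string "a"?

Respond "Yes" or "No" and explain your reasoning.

Yes - a valid derivation exists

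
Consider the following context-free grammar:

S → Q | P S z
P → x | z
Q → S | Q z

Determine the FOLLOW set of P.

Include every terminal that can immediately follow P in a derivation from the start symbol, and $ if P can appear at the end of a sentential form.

We compute FOLLOW(P) using the standard algorithm.
FOLLOW(S) starts with {$}.
FIRST(P) = {x, z}
FIRST(Q) = {x, z}
FIRST(S) = {x, z}
FOLLOW(P) = {x, z}
FOLLOW(Q) = {$, z}
FOLLOW(S) = {$, z}
Therefore, FOLLOW(P) = {x, z}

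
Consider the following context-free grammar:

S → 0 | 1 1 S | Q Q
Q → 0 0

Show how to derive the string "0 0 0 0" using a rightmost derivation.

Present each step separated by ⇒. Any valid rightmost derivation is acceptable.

S ⇒ Q Q ⇒ Q 0 0 ⇒ 0 0 0 0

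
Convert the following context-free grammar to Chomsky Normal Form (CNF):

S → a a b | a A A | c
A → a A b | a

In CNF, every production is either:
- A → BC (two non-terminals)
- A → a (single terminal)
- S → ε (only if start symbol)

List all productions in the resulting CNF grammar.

TA → a; TB → b; S → c; A → a; S → TA X0; X0 → TA TB; S → TA X1; X1 → A A; A → TA X2; X2 → A TB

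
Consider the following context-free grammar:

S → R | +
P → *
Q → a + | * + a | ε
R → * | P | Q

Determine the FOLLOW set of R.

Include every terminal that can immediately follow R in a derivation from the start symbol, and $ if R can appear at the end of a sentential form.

We compute FOLLOW(R) using the standard algorithm.
FOLLOW(S) starts with {$}.
FIRST(P) = {*}
FIRST(Q) = {*, a, ε}
FIRST(R) = {*, a, ε}
FIRST(S) = {*, +, a, ε}
FOLLOW(P) = {$}
FOLLOW(Q) = {$}
FOLLOW(R) = {$}
FOLLOW(S) = {$}
Therefore, FOLLOW(R) = {$}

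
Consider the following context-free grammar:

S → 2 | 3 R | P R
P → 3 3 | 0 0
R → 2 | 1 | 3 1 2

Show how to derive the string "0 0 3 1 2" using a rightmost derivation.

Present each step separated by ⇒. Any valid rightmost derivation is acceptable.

S ⇒ P R ⇒ P 3 1 2 ⇒ 0 0 3 1 2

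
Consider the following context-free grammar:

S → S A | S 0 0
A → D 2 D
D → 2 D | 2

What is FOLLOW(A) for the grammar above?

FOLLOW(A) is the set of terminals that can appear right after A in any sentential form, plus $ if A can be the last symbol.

We compute FOLLOW(A) using the standard algorithm.
FOLLOW(S) starts with {$}.
FIRST(A) = {2}
FIRST(D) = {2}
FIRST(S) = {}
FOLLOW(A) = {$, 0, 2}
FOLLOW(D) = {$, 0, 2}
FOLLOW(S) = {$, 0, 2}
Therefore, FOLLOW(A) = {$, 0, 2}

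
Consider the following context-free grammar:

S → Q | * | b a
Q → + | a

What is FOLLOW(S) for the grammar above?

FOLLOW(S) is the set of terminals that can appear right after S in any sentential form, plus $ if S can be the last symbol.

We compute FOLLOW(S) using the standard algorithm.
FOLLOW(S) starts with {$}.
FIRST(Q) = {+, a}
FIRST(S) = {*, +, a, b}
FOLLOW(Q) = {$}
FOLLOW(S) = {$}
Therefore, FOLLOW(S) = {$}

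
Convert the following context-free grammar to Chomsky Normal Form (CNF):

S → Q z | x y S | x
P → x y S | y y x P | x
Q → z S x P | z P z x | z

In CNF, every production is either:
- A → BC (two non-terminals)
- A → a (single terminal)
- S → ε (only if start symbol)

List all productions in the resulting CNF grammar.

TZ → z; TX → x; TY → y; S → x; P → x; Q → z; S → Q TZ; S → TX X0; X0 → TY S; P → TX X1; X1 → TY S; P → TY X2; X2 → TY X3; X3 → TX P; Q → TZ X4; X4 → S X5; X5 → TX P; Q → TZ X6; X6 → P X7; X7 → TZ TX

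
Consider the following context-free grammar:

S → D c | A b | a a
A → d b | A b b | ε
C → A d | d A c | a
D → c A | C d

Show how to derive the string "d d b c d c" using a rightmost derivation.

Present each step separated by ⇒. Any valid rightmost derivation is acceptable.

S ⇒ D c ⇒ C d c ⇒ d A c d c ⇒ d d b c d c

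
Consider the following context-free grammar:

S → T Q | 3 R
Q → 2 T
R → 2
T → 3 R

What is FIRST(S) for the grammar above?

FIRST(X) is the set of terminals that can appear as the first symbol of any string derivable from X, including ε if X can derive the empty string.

We compute FIRST(S) using the standard algorithm.
FIRST(Q) = {2}
FIRST(R) = {2}
FIRST(S) = {3}
FIRST(T) = {3}
Therefore, FIRST(S) = {3}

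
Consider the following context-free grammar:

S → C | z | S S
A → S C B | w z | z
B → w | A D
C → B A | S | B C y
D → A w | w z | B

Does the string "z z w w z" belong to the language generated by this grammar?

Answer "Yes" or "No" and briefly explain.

Yes - a valid derivation exists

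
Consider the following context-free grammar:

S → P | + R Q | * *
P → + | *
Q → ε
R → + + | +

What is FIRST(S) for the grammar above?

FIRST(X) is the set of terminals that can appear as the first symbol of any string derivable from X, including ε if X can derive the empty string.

We compute FIRST(S) using the standard algorithm.
FIRST(P) = {*, +}
FIRST(Q) = {ε}
FIRST(R) = {+}
FIRST(S) = {*, +}
Therefore, FIRST(S) = {*, +}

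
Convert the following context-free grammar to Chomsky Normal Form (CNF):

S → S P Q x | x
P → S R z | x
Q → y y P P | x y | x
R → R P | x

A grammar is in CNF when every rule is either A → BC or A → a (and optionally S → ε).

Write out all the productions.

TX → x; S → x; TZ → z; P → x; TY → y; Q → x; R → x; S → S X0; X0 → P X1; X1 → Q TX; P → S X2; X2 → R TZ; Q → TY X3; X3 → TY X4; X4 → P P; Q → TX TY; R → R P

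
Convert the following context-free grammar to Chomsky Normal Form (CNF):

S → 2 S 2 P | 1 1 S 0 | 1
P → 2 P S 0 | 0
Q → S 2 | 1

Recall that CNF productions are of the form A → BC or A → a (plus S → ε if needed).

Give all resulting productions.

T2 → 2; T1 → 1; T0 → 0; S → 1; P → 0; Q → 1; S → T2 X0; X0 → S X1; X1 → T2 P; S → T1 X2; X2 → T1 X3; X3 → S T0; P → T2 X4; X4 → P X5; X5 → S T0; Q → S T2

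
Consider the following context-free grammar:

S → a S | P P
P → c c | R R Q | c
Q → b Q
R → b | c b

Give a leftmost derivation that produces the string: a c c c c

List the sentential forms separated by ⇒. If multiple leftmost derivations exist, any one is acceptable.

S ⇒ a S ⇒ a P P ⇒ a c c P ⇒ a c c c c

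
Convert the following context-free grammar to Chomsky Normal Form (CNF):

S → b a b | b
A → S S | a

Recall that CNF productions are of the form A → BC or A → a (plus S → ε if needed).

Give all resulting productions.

TB → b; TA → a; S → b; A → a; S → TB X0; X0 → TA TB; A → S S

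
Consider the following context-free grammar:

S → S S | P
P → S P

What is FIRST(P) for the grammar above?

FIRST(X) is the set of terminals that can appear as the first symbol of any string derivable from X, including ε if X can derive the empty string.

We compute FIRST(P) using the standard algorithm.
FIRST(P) = {}
FIRST(S) = {}
Therefore, FIRST(P) = {}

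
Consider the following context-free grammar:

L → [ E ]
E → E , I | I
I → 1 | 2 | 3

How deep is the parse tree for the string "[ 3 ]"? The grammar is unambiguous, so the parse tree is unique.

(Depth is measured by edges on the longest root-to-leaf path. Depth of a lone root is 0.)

3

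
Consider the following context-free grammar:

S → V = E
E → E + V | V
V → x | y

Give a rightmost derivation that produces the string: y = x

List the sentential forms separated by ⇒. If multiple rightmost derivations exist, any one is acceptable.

S ⇒ V = E ⇒ V = V ⇒ V = x ⇒ y = x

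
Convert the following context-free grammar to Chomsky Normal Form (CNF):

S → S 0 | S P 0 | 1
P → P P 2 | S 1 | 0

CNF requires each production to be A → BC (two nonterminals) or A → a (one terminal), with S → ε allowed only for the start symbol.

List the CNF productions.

T0 → 0; S → 1; T2 → 2; T1 → 1; P → 0; S → S T0; S → S X0; X0 → P T0; P → P X1; X1 → P T2; P → S T1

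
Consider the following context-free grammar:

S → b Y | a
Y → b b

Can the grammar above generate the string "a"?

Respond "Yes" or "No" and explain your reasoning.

Yes - a valid derivation exists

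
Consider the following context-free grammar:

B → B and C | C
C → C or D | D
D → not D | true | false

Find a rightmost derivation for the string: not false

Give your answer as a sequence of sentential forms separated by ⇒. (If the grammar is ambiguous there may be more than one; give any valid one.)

B ⇒ C ⇒ D ⇒ not D ⇒ not false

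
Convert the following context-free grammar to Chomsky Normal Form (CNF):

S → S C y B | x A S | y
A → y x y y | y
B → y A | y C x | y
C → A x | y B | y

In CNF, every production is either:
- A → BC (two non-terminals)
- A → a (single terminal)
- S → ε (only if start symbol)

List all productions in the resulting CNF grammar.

TY → y; TX → x; S → y; A → y; B → y; C → y; S → S X0; X0 → C X1; X1 → TY B; S → TX X2; X2 → A S; A → TY X3; X3 → TX X4; X4 → TY TY; B → TY A; B → TY X5; X5 → C TX; C → A TX; C → TY B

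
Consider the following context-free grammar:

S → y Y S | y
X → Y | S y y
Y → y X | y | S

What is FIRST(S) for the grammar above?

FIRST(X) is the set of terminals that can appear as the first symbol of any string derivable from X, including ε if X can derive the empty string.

We compute FIRST(S) using the standard algorithm.
FIRST(S) = {y}
FIRST(X) = {y}
FIRST(Y) = {y}
Therefore, FIRST(S) = {y}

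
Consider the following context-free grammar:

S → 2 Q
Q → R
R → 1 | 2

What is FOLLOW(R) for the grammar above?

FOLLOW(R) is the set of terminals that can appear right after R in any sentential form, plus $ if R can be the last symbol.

We compute FOLLOW(R) using the standard algorithm.
FOLLOW(S) starts with {$}.
FIRST(Q) = {1, 2}
FIRST(R) = {1, 2}
FIRST(S) = {2}
FOLLOW(Q) = {$}
FOLLOW(R) = {$}
FOLLOW(S) = {$}
Therefore, FOLLOW(R) = {$}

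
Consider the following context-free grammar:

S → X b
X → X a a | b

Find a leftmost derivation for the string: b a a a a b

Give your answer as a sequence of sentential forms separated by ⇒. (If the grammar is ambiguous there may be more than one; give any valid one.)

S ⇒ X b ⇒ X a a b ⇒ X a a a a b ⇒ b a a a a b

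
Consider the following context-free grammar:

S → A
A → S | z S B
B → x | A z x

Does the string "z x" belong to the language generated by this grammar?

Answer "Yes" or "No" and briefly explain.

No - no valid derivation exists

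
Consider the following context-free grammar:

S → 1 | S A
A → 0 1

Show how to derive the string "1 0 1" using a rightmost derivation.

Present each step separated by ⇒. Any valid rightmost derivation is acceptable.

S ⇒ S A ⇒ S 0 1 ⇒ 1 0 1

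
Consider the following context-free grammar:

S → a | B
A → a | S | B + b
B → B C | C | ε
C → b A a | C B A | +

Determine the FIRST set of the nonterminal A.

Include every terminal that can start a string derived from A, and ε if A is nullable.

We compute FIRST(A) using the standard algorithm.
FIRST(A) = {+, a, b, ε}
FIRST(B) = {+, b, ε}
FIRST(C) = {+, b}
FIRST(S) = {+, a, b, ε}
Therefore, FIRST(A) = {+, a, b, ε}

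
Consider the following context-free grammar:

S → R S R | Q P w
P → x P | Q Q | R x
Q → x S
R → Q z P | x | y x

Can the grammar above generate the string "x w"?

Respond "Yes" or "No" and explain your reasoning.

No - no valid derivation exists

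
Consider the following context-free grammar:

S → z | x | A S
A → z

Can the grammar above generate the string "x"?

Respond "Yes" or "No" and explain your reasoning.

Yes - a valid derivation exists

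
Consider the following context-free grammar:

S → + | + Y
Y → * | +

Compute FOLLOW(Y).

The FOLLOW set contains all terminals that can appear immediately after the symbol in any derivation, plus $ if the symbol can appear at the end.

We compute FOLLOW(Y) using the standard algorithm.
FOLLOW(S) starts with {$}.
FIRST(S) = {+}
FIRST(Y) = {*, +}
FOLLOW(S) = {$}
FOLLOW(Y) = {$}
Therefore, FOLLOW(Y) = {$}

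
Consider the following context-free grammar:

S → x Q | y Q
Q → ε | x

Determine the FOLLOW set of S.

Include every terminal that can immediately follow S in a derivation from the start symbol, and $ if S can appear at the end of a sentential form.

We compute FOLLOW(S) using the standard algorithm.
FOLLOW(S) starts with {$}.
FIRST(Q) = {x, ε}
FIRST(S) = {x, y}
FOLLOW(Q) = {$}
FOLLOW(S) = {$}
Therefore, FOLLOW(S) = {$}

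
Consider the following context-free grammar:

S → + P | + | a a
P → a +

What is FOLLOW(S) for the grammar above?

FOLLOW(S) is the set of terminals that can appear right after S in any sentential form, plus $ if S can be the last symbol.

We compute FOLLOW(S) using the standard algorithm.
FOLLOW(S) starts with {$}.
FIRST(P) = {a}
FIRST(S) = {+, a}
FOLLOW(P) = {$}
FOLLOW(S) = {$}
Therefore, FOLLOW(S) = {$}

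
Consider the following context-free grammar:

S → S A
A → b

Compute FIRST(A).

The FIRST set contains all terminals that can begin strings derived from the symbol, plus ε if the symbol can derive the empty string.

We compute FIRST(A) using the standard algorithm.
FIRST(A) = {b}
FIRST(S) = {}
Therefore, FIRST(A) = {b}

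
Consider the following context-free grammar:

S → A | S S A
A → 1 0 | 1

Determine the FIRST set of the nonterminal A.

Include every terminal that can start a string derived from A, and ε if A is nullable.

We compute FIRST(A) using the standard algorithm.
FIRST(A) = {1}
FIRST(S) = {1}
Therefore, FIRST(A) = {1}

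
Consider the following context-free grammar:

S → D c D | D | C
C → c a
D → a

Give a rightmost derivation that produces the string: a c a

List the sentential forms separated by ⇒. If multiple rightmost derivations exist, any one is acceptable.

S ⇒ D c D ⇒ D c a ⇒ a c a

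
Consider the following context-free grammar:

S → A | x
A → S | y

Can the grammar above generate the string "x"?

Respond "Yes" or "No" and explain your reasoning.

Yes - a valid derivation exists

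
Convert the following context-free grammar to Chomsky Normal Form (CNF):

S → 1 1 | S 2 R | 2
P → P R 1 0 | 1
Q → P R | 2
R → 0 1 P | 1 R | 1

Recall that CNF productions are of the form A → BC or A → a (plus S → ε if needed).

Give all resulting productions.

T1 → 1; T2 → 2; S → 2; T0 → 0; P → 1; Q → 2; R → 1; S → T1 T1; S → S X0; X0 → T2 R; P → P X1; X1 → R X2; X2 → T1 T0; Q → P R; R → T0 X3; X3 → T1 P; R → T1 R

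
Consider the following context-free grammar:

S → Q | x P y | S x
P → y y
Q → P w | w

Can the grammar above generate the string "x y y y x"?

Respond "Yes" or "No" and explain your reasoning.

Yes - a valid derivation exists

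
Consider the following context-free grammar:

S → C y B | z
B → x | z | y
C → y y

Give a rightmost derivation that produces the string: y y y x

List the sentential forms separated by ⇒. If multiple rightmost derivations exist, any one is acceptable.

S ⇒ C y B ⇒ C y x ⇒ y y y x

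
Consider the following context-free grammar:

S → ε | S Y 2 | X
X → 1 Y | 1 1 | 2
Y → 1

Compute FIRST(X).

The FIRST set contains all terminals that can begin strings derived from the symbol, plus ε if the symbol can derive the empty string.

We compute FIRST(X) using the standard algorithm.
FIRST(S) = {1, 2, ε}
FIRST(X) = {1, 2}
FIRST(Y) = {1}
Therefore, FIRST(X) = {1, 2}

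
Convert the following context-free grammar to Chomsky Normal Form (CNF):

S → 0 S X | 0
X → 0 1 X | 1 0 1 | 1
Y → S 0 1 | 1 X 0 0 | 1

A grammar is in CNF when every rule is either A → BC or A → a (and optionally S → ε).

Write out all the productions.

T0 → 0; S → 0; T1 → 1; X → 1; Y → 1; S → T0 X0; X0 → S X; X → T0 X1; X1 → T1 X; X → T1 X2; X2 → T0 T1; Y → S X3; X3 → T0 T1; Y → T1 X4; X4 → X X5; X5 → T0 T0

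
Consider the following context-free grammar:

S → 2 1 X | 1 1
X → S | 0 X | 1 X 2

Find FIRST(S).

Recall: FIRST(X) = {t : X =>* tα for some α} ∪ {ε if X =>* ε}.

We compute FIRST(S) using the standard algorithm.
FIRST(S) = {1, 2}
FIRST(X) = {0, 1, 2}
Therefore, FIRST(S) = {1, 2}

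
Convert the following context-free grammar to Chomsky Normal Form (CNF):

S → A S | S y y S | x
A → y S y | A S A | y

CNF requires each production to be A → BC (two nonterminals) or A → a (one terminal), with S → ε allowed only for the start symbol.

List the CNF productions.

TY → y; S → x; A → y; S → A S; S → S X0; X0 → TY X1; X1 → TY S; A → TY X2; X2 → S TY; A → A X3; X3 → S A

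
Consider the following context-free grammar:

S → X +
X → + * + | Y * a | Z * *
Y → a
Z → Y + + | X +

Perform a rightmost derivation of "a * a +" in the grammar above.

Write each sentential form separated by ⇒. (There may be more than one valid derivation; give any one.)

S ⇒ X + ⇒ Y * a + ⇒ a * a +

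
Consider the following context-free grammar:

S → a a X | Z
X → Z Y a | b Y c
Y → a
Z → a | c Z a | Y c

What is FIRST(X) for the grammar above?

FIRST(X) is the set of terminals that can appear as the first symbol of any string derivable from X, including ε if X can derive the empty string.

We compute FIRST(X) using the standard algorithm.
FIRST(S) = {a, c}
FIRST(X) = {a, b, c}
FIRST(Y) = {a}
FIRST(Z) = {a, c}
Therefore, FIRST(X) = {a, b, c}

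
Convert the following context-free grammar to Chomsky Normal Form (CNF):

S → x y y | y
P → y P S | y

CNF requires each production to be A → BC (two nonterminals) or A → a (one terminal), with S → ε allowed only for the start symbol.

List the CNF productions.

TX → x; TY → y; S → y; P → y; S → TX X0; X0 → TY TY; P → TY X1; X1 → P S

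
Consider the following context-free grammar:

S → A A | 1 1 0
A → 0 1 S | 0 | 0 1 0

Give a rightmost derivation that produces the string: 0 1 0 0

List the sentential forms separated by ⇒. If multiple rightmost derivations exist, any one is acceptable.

S ⇒ A A ⇒ A 0 ⇒ 0 1 0 0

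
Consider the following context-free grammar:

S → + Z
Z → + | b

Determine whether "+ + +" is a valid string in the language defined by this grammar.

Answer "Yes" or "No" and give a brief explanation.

No - no valid derivation exists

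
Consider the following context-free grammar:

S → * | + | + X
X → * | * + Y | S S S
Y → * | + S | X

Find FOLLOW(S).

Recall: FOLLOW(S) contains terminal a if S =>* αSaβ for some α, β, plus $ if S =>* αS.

We compute FOLLOW(S) using the standard algorithm.
FOLLOW(S) starts with {$}.
FIRST(S) = {*, +}
FIRST(X) = {*, +}
FIRST(Y) = {*, +}
FOLLOW(S) = {$, *, +}
FOLLOW(X) = {$, *, +}
FOLLOW(Y) = {$, *, +}
Therefore, FOLLOW(S) = {$, *, +}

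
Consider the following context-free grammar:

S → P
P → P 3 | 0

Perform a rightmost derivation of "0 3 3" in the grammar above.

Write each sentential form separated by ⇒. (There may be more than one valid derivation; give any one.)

S ⇒ P ⇒ P 3 ⇒ P 3 3 ⇒ 0 3 3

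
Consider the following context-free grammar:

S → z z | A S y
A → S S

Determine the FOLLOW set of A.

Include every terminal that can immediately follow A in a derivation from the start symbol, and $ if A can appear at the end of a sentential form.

We compute FOLLOW(A) using the standard algorithm.
FOLLOW(S) starts with {$}.
FIRST(A) = {z}
FIRST(S) = {z}
FOLLOW(A) = {z}
FOLLOW(S) = {$, y, z}
Therefore, FOLLOW(A) = {z}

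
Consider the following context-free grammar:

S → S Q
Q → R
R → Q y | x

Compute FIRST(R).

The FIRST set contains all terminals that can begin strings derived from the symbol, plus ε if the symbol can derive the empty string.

We compute FIRST(R) using the standard algorithm.
FIRST(Q) = {x}
FIRST(R) = {x}
FIRST(S) = {}
Therefore, FIRST(R) = {x}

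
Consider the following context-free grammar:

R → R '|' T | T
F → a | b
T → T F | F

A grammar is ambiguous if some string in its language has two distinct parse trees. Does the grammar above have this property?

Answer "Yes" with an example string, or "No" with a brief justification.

No - the grammar is unambiguous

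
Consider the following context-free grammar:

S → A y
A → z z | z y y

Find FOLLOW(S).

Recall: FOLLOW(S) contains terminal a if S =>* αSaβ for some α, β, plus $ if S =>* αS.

We compute FOLLOW(S) using the standard algorithm.
FOLLOW(S) starts with {$}.
FIRST(A) = {z}
FIRST(S) = {z}
FOLLOW(A) = {y}
FOLLOW(S) = {$}
Therefore, FOLLOW(S) = {$}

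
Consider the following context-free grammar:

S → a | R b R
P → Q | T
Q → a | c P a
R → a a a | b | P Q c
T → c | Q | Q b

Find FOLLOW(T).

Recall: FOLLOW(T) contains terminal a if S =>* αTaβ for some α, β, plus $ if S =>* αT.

We compute FOLLOW(T) using the standard algorithm.
FOLLOW(S) starts with {$}.
FIRST(P) = {a, c}
FIRST(Q) = {a, c}
FIRST(R) = {a, b, c}
FIRST(S) = {a, b, c}
FIRST(T) = {a, c}
FOLLOW(P) = {a, c}
FOLLOW(Q) = {a, b, c}
FOLLOW(R) = {$, b}
FOLLOW(S) = {$}
FOLLOW(T) = {a, c}
Therefore, FOLLOW(T) = {a, c}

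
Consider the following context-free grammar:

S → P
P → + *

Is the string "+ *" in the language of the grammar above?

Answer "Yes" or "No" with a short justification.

Yes - a valid derivation exists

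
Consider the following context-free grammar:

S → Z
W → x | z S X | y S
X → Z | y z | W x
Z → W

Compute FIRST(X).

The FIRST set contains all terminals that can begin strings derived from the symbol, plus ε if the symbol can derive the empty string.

We compute FIRST(X) using the standard algorithm.
FIRST(S) = {x, y, z}
FIRST(W) = {x, y, z}
FIRST(X) = {x, y, z}
FIRST(Z) = {x, y, z}
Therefore, FIRST(X) = {x, y, z}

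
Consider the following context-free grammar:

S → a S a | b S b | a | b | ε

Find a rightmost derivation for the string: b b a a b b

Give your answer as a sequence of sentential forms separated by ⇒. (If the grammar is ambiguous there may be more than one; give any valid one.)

S ⇒ b S b ⇒ b b S b b ⇒ b b a S a b b ⇒ b b a a b b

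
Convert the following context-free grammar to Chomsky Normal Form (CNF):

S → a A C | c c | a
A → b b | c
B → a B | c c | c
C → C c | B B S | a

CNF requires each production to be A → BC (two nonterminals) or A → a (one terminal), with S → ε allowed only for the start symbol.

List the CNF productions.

TA → a; TC → c; S → a; TB → b; A → c; B → c; C → a; S → TA X0; X0 → A C; S → TC TC; A → TB TB; B → TA B; B → TC TC; C → C TC; C → B X1; X1 → B S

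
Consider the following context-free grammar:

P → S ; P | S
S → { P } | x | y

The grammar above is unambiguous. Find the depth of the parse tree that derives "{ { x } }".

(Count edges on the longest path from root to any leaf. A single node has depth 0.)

6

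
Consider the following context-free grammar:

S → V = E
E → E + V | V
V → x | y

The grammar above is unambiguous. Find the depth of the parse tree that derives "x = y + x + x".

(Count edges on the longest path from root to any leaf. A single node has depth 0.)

5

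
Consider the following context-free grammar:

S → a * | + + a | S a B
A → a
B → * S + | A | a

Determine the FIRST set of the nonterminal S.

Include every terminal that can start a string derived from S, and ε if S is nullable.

We compute FIRST(S) using the standard algorithm.
FIRST(A) = {a}
FIRST(B) = {*, a}
FIRST(S) = {+, a}
Therefore, FIRST(S) = {+, a}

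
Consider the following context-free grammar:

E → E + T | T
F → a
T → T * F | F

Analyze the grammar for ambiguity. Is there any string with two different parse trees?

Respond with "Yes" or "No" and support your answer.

No - the grammar is unambiguous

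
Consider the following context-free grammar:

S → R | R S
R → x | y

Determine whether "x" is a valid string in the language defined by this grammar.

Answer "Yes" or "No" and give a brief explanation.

Yes - a valid derivation exists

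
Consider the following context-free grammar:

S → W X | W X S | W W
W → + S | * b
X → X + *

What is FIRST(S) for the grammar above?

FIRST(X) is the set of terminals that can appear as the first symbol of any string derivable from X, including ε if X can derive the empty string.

We compute FIRST(S) using the standard algorithm.
FIRST(S) = {*, +}
FIRST(W) = {*, +}
FIRST(X) = {}
Therefore, FIRST(S) = {*, +}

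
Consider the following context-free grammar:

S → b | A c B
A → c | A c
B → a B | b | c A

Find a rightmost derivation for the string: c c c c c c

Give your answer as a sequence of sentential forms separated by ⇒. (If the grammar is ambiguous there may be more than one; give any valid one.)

S ⇒ A c B ⇒ A c c A ⇒ A c c c ⇒ A c c c c ⇒ A c c c c c ⇒ c c c c c c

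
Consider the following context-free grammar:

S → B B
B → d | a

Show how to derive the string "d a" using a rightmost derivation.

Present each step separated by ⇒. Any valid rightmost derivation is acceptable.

S ⇒ B B ⇒ B a ⇒ d a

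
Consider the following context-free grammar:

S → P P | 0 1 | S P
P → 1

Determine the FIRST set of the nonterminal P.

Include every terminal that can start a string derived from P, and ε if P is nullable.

We compute FIRST(P) using the standard algorithm.
FIRST(P) = {1}
FIRST(S) = {0, 1}
Therefore, FIRST(P) = {1}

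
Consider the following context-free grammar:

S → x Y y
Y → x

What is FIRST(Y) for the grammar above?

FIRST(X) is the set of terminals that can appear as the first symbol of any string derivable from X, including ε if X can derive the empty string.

We compute FIRST(Y) using the standard algorithm.
FIRST(S) = {x}
FIRST(Y) = {x}
Therefore, FIRST(Y) = {x}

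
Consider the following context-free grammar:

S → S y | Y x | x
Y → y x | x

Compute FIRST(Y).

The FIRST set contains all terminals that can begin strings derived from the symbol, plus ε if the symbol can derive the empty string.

We compute FIRST(Y) using the standard algorithm.
FIRST(S) = {x, y}
FIRST(Y) = {x, y}
Therefore, FIRST(Y) = {x, y}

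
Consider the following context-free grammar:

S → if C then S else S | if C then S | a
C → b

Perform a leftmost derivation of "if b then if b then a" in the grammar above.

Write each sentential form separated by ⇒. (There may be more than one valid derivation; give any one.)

S ⇒ if C then S ⇒ if b then S ⇒ if b then if C then S ⇒ if b then if b then S ⇒ if b then if b then a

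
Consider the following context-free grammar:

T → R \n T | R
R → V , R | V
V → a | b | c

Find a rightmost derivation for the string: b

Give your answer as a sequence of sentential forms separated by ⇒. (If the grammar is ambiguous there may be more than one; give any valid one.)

T ⇒ R ⇒ V ⇒ b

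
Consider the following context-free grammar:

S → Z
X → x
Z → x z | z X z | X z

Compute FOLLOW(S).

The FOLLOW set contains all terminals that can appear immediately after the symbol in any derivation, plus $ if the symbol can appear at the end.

We compute FOLLOW(S) using the standard algorithm.
FOLLOW(S) starts with {$}.
FIRST(S) = {x, z}
FIRST(X) = {x}
FIRST(Z) = {x, z}
FOLLOW(S) = {$}
FOLLOW(X) = {z}
FOLLOW(Z) = {$}
Therefore, FOLLOW(S) = {$}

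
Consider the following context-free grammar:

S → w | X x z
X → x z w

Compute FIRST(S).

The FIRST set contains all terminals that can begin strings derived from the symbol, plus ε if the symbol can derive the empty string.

We compute FIRST(S) using the standard algorithm.
FIRST(S) = {w, x}
FIRST(X) = {x}
Therefore, FIRST(S) = {w, x}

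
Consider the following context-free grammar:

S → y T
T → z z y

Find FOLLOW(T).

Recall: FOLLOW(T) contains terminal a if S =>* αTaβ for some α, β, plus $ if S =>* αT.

We compute FOLLOW(T) using the standard algorithm.
FOLLOW(S) starts with {$}.
FIRST(S) = {y}
FIRST(T) = {z}
FOLLOW(S) = {$}
FOLLOW(T) = {$}
Therefore, FOLLOW(T) = {$}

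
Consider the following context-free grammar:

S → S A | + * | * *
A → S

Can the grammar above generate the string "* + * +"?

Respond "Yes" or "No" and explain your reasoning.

No - no valid derivation exists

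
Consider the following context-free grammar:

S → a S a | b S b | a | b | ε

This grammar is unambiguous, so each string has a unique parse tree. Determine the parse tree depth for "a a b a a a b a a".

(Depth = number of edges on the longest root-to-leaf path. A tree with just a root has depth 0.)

5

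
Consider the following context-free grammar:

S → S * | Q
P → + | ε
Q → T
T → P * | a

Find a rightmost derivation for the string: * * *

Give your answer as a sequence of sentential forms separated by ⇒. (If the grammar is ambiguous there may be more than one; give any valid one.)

S ⇒ S * ⇒ S * * ⇒ Q * * ⇒ T * * ⇒ P * * * ⇒ * * *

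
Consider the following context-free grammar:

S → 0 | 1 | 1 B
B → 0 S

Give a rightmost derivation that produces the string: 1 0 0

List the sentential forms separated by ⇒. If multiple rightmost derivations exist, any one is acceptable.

S ⇒ 1 B ⇒ 1 0 S ⇒ 1 0 0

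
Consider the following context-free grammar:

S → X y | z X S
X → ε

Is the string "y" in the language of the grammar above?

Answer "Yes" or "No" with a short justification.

Yes - a valid derivation exists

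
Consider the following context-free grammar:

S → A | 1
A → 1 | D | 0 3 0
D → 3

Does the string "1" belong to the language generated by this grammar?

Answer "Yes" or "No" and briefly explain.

Yes - a valid derivation exists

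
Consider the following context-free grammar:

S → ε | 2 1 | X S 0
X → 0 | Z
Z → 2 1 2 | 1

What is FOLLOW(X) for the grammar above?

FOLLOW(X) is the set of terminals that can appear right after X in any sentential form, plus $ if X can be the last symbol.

We compute FOLLOW(X) using the standard algorithm.
FOLLOW(S) starts with {$}.
FIRST(S) = {0, 1, 2, ε}
FIRST(X) = {0, 1, 2}
FIRST(Z) = {1, 2}
FOLLOW(S) = {$, 0}
FOLLOW(X) = {0, 1, 2}
FOLLOW(Z) = {0, 1, 2}
Therefore, FOLLOW(X) = {0, 1, 2}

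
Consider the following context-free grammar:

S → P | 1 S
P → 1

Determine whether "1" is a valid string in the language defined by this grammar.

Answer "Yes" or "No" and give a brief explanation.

Yes - a valid derivation exists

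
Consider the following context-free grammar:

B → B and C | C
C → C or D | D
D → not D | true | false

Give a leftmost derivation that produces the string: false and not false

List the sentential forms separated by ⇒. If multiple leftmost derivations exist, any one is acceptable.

B ⇒ B and C ⇒ C and C ⇒ D and C ⇒ false and C ⇒ false and D ⇒ false and not D ⇒ false and not false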